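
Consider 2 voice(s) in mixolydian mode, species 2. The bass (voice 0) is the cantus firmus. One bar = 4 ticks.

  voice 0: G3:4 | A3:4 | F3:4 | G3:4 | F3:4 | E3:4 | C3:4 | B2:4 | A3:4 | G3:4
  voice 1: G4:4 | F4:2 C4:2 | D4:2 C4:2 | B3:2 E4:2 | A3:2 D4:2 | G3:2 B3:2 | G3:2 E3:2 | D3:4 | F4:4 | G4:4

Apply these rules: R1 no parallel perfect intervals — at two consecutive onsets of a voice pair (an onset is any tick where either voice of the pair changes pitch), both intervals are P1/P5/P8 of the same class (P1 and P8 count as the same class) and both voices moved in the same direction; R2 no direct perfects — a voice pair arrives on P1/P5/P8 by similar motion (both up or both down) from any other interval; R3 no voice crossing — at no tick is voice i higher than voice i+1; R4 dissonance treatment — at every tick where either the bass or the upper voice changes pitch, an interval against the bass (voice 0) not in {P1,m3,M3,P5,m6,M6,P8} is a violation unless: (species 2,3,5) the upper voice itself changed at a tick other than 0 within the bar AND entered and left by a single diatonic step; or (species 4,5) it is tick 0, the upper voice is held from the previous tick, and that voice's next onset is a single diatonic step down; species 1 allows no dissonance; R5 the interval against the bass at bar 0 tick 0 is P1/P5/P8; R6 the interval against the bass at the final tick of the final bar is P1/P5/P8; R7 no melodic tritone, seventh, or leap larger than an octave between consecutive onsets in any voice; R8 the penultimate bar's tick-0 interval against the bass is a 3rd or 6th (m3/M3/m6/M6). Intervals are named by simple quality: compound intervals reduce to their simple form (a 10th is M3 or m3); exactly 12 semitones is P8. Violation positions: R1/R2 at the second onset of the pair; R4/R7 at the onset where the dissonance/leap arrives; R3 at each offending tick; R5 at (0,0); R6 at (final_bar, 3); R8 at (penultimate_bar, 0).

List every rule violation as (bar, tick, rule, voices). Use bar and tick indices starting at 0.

bar 0: v0=G3 v1=G4 downbeat P8
bar 1: v0=A3 v1=F4 downbeat m6
bar 2: v0=F3 v1=D4 downbeat M6
bar 3: v0=G3 v1=B3 downbeat M3
bar 4: v0=F3 v1=A3 downbeat M3
bar 5: v0=E3 v1=G3 downbeat m3
bar 6: v0=C3 v1=G3 downbeat P5
bar 7: v0=B2 v1=D3 downbeat m3
bar 8: v0=A3 v1=F4 downbeat m6
bar 9: v0=G3 v1=G4 downbeat P8
  -> R1 @ bar 6 tick 0 v(0, 1): E3/B3 P5 -> C3/G3 P5 similar
  -> R7 @ bar 8 tick 0 v(0,): B2->A3 leap 10st
  -> R7 @ bar 8 tick 0 v(1,): D3->F4 leap 15st

(6, 0, R1, (0, 1))
(8, 0, R7, (0,))
(8, 0, R7, (1,))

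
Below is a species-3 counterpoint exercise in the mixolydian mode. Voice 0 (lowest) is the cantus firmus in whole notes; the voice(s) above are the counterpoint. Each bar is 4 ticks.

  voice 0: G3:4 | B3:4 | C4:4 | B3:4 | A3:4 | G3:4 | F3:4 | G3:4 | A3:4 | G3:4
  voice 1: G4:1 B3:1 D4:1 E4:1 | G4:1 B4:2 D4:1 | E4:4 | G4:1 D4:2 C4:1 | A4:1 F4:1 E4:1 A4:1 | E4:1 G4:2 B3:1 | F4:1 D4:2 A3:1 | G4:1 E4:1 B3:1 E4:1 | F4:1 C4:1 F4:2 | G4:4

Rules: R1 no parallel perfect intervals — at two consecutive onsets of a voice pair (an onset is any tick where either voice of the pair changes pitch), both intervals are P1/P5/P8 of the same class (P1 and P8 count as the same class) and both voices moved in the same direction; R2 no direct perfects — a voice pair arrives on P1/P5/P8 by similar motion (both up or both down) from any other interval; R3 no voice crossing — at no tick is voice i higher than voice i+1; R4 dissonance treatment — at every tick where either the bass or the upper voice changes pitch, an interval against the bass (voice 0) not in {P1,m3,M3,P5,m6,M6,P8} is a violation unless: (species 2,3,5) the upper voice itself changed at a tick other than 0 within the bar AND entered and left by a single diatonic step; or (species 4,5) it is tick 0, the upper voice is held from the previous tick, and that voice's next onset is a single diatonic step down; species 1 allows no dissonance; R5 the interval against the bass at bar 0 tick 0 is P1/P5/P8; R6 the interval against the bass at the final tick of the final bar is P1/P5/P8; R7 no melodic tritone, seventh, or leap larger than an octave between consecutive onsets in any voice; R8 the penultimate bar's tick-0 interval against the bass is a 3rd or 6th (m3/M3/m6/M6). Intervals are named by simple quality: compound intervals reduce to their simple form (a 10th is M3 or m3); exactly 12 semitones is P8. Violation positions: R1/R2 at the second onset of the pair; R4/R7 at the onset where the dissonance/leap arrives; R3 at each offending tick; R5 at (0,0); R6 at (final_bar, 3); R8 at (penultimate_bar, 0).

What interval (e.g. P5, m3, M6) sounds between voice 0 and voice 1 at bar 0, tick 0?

P8

voice 0=G3 voice 1=G4 -> P8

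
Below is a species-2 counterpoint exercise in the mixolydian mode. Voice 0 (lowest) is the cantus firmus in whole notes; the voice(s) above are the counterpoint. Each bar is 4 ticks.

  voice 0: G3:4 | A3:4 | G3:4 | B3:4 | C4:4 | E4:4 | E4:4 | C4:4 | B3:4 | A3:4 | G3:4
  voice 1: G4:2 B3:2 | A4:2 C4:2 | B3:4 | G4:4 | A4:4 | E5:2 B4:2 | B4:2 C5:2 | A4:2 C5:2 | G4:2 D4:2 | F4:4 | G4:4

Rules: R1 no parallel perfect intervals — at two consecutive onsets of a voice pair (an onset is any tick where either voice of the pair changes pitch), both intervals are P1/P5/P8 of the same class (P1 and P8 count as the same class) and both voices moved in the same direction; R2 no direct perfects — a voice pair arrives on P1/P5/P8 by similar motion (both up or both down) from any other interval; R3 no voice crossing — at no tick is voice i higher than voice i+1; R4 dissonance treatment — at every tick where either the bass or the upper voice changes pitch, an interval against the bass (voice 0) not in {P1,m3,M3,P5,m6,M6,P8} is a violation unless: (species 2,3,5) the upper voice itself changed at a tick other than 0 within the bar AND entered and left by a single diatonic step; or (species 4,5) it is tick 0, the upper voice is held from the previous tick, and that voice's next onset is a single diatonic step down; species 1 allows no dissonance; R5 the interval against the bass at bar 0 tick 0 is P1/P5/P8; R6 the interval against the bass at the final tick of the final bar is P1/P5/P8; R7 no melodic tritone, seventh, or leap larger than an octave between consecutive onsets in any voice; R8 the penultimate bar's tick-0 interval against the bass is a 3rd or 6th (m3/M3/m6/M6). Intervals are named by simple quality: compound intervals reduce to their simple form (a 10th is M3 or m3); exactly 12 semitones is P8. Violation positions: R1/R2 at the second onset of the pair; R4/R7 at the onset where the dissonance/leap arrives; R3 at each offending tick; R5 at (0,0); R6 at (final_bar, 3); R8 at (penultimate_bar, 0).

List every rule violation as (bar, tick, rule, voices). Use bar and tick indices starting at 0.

bar 0: v0=G3 v1=G4 downbeat P8
bar 1: v0=A3 v1=A4 downbeat P8
bar 2: v0=G3 v1=B3 downbeat M3
bar 3: v0=B3 v1=G4 downbeat m6
bar 4: v0=C4 v1=A4 downbeat M6
bar 5: v0=E4 v1=E5 downbeat P8
bar 6: v0=E4 v1=B4 downbeat P5
bar 7: v0=C4 v1=A4 downbeat M6
bar 8: v0=B3 v1=G4 downbeat m6
bar 9: v0=A3 v1=F4 downbeat m6
bar 10: v0=G3 v1=G4 downbeat P8
  -> R2 @ bar 1 tick 0 v(0, 1): G3/B3 M3 -> A3/A4 P8 similar
  -> R7 @ bar 1 tick 0 v(1,): B3->A4 leap 10st
  -> R2 @ bar 5 tick 0 v(0, 1): C4/A4 M6 -> E4/E5 P8 similar

(1, 0, R2, (0, 1))
(1, 0, R7, (1,))
(5, 0, R2, (0, 1))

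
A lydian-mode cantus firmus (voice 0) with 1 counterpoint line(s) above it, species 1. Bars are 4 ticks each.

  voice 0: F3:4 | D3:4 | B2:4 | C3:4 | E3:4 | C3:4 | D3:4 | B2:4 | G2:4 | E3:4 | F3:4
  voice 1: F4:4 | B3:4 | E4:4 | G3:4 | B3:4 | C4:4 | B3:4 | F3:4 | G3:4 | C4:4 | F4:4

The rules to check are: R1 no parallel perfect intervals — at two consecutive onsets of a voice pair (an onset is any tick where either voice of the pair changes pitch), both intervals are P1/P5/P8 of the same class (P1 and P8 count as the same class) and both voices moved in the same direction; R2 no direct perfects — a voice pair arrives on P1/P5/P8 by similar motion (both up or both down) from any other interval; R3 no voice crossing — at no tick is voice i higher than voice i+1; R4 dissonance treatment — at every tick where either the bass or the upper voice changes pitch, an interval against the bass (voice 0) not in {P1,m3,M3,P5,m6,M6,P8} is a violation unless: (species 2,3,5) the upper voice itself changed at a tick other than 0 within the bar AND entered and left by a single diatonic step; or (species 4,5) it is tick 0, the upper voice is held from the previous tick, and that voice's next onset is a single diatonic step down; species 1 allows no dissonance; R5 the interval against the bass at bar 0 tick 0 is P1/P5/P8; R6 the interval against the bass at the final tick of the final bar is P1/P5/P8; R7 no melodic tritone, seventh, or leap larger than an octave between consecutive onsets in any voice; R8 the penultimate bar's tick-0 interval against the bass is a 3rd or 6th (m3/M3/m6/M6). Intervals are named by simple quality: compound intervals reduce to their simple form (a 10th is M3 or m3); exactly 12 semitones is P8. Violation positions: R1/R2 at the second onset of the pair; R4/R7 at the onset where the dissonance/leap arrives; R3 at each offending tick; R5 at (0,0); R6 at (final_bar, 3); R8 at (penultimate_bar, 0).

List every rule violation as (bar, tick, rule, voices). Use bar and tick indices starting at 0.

bar 0: v0=F3 v1=F4 downbeat P8
bar 1: v0=D3 v1=B3 downbeat M6
bar 2: v0=B2 v1=E4 downbeat P4
bar 3: v0=C3 v1=G3 downbeat P5
bar 4: v0=E3 v1=B3 downbeat P5
bar 5: v0=C3 v1=C4 downbeat P8
bar 6: v0=D3 v1=B3 downbeat M6
bar 7: v0=B2 v1=F3 downbeat TT
bar 8: v0=G2 v1=G3 downbeat P8
bar 9: v0=E3 v1=C4 downbeat m6
bar 10: v0=F3 v1=F4 downbeat P8
  -> R7 @ bar 1 tick 0 v(1,): F4->B3 leap 6st
  -> R4 @ bar 2 tick 0 v(0, 1): B2/E4 P4 untreated
  -> R1 @ bar 4 tick 0 v(0, 1): C3/G3 P5 -> E3/B3 P5 similar
  -> R4 @ bar 7 tick 0 v(0, 1): B2/F3 TT untreated
  -> R7 @ bar 7 tick 0 v(1,): B3->F3 leap 6st
  -> R2 @ bar 10 tick 0 v(0, 1): E3/C4 m6 -> F3/F4 P8 similar

(1, 0, R7, (1,))
(2, 0, R4, (0, 1))
(4, 0, R1, (0, 1))
(7, 0, R4, (0, 1))
(7, 0, R7, (1,))
(10, 0, R2, (0, 1))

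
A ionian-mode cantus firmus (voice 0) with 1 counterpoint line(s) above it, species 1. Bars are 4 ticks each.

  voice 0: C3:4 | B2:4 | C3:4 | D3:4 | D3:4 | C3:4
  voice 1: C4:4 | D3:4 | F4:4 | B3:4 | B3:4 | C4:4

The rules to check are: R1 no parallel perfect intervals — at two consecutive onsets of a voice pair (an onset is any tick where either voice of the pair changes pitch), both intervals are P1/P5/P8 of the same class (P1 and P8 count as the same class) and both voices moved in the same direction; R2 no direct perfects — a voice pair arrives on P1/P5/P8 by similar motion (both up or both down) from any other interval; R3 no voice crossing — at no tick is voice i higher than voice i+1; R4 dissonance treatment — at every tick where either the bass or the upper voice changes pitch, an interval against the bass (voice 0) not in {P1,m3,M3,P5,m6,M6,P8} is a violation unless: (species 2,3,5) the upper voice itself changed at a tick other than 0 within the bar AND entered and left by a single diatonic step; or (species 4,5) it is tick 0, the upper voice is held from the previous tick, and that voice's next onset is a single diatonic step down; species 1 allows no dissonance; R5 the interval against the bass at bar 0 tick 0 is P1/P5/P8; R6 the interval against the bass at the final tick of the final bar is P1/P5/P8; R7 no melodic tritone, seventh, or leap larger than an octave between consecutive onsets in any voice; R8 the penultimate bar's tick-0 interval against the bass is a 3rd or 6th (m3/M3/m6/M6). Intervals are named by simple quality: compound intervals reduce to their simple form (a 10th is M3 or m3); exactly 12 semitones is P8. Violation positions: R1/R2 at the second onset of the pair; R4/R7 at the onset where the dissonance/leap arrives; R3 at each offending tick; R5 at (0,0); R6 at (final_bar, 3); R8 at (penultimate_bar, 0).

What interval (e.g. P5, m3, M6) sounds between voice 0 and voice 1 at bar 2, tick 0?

voice 0=C3 voice 1=F4 -> P4

P4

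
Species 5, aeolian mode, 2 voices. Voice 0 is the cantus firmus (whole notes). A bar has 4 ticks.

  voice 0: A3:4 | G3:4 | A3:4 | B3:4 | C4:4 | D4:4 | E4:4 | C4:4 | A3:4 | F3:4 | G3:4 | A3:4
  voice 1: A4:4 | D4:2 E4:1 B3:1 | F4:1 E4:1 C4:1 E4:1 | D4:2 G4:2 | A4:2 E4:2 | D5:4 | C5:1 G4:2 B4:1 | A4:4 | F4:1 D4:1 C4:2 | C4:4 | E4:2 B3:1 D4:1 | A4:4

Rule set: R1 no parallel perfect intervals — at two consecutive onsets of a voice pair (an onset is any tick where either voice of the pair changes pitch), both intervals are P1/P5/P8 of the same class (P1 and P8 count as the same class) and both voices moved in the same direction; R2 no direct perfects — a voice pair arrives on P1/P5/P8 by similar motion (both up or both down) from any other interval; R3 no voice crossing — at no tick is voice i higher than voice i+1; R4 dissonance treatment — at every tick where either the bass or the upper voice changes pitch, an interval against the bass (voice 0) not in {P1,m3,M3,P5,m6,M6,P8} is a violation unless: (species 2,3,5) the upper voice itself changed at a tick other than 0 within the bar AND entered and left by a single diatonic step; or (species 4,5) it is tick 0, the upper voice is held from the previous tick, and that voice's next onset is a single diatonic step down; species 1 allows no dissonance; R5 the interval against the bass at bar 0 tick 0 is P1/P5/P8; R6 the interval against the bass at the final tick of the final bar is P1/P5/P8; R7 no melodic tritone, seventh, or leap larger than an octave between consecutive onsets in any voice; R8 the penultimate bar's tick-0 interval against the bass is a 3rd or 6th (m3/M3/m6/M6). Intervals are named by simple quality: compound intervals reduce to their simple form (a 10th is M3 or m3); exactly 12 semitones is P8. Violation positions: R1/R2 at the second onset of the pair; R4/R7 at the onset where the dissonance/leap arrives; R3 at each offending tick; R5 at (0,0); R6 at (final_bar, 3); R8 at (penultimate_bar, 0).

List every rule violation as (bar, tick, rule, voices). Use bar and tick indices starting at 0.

(1, 0, R2, (0, 1))
(2, 0, R7, (1,))
(5, 0, R2, (0, 1))
(5, 0, R7, (1,))
(8, 1, R4, (0, 1))
(11, 0, R2, (0, 1))

bar 0: v0=A3 v1=A4 downbeat P8
bar 1: v0=G3 v1=D4 downbeat P5
bar 2: v0=A3 v1=F4 downbeat m6
bar 3: v0=B3 v1=D4 downbeat m3
bar 4: v0=C4 v1=A4 downbeat M6
bar 5: v0=D4 v1=D5 downbeat P8
bar 6: v0=E4 v1=C5 downbeat m6
bar 7: v0=C4 v1=A4 downbeat M6
bar 8: v0=A3 v1=F4 downbeat m6
bar 9: v0=F3 v1=C4 downbeat P5
bar 10: v0=G3 v1=E4 downbeat M6
bar 11: v0=A3 v1=A4 downbeat P8
  -> R2 @ bar 1 tick 0 v(0, 1): A3/A4 P8 -> G3/D4 P5 similar
  -> R7 @ bar 2 tick 0 v(1,): B3->F4 leap 6st
  -> R2 @ bar 5 tick 0 v(0, 1): C4/E4 M3 -> D4/D5 P8 similar
  -> R7 @ bar 5 tick 0 v(1,): E4->D5 leap 10st
  -> R4 @ bar 8 tick 1 v(0, 1): A3/D4 P4 untreated
  -> R2 @ bar 11 tick 0 v(0, 1): G3/D4 P5 -> A3/A4 P8 similar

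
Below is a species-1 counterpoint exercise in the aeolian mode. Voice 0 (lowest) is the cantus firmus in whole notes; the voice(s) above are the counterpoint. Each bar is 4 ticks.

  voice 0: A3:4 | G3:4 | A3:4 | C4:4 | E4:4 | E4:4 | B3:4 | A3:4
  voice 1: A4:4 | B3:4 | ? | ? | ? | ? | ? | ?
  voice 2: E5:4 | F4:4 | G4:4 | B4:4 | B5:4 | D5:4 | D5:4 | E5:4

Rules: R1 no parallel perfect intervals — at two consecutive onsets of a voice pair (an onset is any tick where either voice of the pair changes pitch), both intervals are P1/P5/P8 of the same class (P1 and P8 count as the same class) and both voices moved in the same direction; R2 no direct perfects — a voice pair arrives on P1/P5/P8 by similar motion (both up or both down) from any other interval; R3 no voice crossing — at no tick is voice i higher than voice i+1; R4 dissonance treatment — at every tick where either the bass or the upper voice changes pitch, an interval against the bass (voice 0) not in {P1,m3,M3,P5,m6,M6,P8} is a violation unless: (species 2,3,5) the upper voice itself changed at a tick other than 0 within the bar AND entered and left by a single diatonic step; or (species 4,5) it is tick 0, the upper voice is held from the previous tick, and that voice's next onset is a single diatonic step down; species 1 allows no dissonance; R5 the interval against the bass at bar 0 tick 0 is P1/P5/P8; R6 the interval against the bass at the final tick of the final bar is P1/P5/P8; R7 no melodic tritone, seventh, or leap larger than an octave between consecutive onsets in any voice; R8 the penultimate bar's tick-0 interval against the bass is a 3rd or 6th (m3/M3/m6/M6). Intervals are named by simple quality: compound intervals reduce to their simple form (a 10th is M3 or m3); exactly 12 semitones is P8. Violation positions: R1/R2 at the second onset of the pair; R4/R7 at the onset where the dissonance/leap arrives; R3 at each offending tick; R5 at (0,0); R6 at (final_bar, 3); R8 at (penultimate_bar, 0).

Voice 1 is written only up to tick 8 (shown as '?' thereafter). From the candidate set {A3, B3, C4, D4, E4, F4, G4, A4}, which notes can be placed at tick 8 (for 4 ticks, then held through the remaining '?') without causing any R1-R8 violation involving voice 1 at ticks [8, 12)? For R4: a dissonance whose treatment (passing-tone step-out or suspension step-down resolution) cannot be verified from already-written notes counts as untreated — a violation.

A3: legal
B3: violates R4
C4: violates R2
D4: violates R4
E4: violates R2
F4: violates R7
G4: violates R2,R4
A4: violates R2,R3,R7

{A3}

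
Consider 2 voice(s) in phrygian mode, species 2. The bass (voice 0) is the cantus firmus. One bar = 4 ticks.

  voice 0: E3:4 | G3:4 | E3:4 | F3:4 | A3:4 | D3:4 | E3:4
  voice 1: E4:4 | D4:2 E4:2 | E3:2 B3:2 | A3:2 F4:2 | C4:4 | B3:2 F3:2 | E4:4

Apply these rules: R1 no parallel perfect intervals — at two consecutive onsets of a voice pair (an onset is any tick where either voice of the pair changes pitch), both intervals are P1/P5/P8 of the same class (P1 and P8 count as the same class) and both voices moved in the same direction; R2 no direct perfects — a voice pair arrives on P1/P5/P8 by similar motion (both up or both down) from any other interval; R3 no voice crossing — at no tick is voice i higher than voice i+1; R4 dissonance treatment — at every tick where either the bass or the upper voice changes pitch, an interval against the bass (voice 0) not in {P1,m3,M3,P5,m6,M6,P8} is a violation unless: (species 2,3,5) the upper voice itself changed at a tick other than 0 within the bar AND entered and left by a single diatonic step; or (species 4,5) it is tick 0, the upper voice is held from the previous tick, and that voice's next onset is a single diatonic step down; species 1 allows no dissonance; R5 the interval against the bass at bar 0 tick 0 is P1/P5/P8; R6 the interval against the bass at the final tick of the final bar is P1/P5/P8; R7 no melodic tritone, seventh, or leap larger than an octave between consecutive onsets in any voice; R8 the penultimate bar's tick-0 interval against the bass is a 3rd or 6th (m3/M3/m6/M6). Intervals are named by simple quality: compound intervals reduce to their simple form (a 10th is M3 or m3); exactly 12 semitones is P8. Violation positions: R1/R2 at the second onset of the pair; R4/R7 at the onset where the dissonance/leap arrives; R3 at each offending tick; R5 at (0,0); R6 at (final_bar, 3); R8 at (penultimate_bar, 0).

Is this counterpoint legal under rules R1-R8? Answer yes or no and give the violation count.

No (4 violations)

bar 0: v0=E3 v1=E4 (P8)
bar 1: v0=G3 v1=D4 (P5)
bar 2: v0=E3 v1=E3 (P1)
bar 3: v0=F3 v1=A3 (M3)
bar 4: v0=A3 v1=C4 (m3)
bar 5: v0=D3 v1=B3 (M6)
bar 6: v0=E3 v1=E4 (P8)
  R2 @ bar2.0: G3/E4 M6 -> E3/E3 P1 similar
  R7 @ bar5.2: B3->F3 leap 6st
  R2 @ bar6.0: D3/F3 m3 -> E3/E4 P8 similar
  R7 @ bar6.0: F3->E4 leap 11st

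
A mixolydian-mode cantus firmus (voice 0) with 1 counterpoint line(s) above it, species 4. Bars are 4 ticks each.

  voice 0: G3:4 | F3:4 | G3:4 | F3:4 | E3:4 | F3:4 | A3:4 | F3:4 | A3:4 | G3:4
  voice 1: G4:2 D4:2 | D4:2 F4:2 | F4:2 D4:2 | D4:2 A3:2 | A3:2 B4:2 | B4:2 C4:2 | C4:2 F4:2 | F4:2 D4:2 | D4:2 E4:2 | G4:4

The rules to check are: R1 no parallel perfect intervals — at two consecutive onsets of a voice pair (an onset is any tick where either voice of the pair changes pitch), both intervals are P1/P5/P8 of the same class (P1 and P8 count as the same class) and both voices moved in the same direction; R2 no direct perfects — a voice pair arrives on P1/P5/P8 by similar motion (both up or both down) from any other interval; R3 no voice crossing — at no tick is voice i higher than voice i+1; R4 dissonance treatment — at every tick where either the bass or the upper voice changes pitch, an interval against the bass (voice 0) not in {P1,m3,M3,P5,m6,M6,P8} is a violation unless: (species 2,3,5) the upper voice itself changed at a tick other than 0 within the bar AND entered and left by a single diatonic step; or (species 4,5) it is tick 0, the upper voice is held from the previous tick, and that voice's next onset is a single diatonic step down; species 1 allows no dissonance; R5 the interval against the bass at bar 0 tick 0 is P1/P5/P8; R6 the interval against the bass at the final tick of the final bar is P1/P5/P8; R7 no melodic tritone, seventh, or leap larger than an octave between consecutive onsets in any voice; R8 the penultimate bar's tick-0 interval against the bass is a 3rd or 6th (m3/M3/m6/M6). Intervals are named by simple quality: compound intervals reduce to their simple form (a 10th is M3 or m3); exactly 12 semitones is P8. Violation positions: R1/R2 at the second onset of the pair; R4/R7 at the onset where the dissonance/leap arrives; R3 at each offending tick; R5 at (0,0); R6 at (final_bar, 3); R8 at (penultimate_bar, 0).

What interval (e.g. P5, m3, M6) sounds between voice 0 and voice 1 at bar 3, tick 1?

voice 0=F3 voice 1=D4 -> M6

M6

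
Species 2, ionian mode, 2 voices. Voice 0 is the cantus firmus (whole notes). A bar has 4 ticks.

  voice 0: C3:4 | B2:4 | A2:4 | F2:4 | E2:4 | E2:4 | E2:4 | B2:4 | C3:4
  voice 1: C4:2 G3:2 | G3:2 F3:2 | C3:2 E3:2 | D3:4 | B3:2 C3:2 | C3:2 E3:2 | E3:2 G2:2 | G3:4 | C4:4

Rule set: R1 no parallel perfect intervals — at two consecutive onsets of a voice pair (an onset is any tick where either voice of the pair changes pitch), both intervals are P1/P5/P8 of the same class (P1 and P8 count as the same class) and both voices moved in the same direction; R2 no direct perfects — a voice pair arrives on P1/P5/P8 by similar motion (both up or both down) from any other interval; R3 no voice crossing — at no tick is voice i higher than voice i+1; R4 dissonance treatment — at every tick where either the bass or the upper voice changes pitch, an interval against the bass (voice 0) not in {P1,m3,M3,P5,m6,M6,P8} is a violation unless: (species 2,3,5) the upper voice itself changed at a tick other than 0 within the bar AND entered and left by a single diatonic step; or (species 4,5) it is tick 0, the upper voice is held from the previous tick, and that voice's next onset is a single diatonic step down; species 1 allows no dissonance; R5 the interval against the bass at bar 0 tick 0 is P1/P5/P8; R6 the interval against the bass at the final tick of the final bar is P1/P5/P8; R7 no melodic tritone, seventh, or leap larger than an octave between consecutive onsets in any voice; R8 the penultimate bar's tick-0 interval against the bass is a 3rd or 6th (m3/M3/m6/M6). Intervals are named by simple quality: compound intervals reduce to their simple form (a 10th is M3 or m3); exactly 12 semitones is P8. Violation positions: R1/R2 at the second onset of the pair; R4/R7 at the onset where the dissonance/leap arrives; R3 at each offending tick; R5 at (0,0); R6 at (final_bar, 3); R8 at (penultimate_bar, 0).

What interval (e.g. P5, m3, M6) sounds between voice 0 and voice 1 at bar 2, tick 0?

voice 0=A2 voice 1=C3 -> m3

m3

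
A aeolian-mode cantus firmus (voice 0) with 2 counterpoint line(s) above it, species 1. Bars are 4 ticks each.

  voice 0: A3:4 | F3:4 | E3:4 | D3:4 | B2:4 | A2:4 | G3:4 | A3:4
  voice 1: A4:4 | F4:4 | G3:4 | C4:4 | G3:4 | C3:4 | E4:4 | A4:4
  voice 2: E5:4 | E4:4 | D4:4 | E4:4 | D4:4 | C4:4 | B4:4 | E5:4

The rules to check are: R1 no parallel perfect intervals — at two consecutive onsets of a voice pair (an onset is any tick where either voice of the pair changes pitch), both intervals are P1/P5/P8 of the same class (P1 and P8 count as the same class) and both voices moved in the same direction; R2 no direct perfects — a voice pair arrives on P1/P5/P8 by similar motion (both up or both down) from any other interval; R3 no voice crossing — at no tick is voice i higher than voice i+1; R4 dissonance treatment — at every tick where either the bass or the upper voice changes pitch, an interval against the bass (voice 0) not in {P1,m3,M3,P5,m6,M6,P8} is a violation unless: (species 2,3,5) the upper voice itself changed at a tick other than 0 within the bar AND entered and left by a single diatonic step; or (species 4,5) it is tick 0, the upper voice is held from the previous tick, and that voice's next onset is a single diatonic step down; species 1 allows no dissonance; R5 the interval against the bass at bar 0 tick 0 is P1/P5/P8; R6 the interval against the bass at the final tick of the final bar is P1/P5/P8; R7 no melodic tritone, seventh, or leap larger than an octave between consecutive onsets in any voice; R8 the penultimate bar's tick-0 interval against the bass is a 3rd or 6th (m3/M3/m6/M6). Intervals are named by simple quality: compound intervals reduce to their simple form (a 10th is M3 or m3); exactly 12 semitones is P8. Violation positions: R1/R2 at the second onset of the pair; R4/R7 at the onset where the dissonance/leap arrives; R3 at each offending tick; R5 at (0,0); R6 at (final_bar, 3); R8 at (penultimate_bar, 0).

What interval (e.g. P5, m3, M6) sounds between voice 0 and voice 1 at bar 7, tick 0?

voice 0=A3 voice 1=A4 -> P8

P8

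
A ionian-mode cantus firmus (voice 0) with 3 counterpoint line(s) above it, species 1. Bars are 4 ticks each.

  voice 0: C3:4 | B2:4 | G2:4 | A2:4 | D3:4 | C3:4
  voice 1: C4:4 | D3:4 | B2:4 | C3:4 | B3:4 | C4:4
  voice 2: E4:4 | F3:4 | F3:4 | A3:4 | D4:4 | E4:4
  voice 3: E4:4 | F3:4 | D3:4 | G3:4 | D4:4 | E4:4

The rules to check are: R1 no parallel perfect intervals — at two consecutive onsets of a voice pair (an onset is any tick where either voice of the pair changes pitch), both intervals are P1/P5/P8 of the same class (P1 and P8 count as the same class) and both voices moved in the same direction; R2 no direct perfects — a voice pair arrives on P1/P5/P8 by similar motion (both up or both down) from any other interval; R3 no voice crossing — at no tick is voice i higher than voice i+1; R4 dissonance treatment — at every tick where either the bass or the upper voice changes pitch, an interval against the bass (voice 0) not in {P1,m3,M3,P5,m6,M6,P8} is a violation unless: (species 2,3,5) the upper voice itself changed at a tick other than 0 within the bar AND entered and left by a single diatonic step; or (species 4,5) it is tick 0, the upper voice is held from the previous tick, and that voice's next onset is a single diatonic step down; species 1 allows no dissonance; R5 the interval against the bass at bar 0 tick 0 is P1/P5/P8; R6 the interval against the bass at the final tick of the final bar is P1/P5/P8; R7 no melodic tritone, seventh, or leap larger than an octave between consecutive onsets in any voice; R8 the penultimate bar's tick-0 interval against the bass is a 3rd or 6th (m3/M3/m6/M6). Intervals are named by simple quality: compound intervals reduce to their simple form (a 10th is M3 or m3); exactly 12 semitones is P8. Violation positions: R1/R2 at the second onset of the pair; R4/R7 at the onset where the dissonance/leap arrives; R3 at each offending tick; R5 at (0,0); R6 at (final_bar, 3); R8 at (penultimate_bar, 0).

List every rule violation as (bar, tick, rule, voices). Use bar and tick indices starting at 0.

bar 0: v0=C3 v1=C4 v2=E4 v3=E4 downbeat M3
bar 1: v0=B2 v1=D3 v2=F3 v3=F3 downbeat TT
bar 2: v0=G2 v1=B2 v2=F3 v3=D3 downbeat P5
bar 3: v0=A2 v1=C3 v2=A3 v3=G3 downbeat m7
bar 4: v0=D3 v1=B3 v2=D4 v3=D4 downbeat P8
bar 5: v0=C3 v1=C4 v2=E4 v3=E4 downbeat M3
  -> R5 @ bar 0 tick 0 v(0, 2): opens on M3
  -> R5 @ bar 0 tick 0 v(0, 3): opens on M3
  -> R1 @ bar 1 tick 0 v(2, 3): E4/E4 P1 -> F3/F3 P1 similar
  -> R4 @ bar 1 tick 0 v(0, 2): B2/F3 TT untreated
  -> R4 @ bar 1 tick 0 v(0, 3): B2/F3 TT untreated
  -> R7 @ bar 1 tick 0 v(1,): C4->D3 leap 10st
  -> R7 @ bar 1 tick 0 v(2,): E4->F3 leap 11st
  -> R7 @ bar 1 tick 0 v(3,): E4->F3 leap 11st
  -> R2 @ bar 2 tick 0 v(0, 3): B2/F3 TT -> G2/D3 P5 similar
  -> R3 @ bar 2 tick 0 v(2, 3): F3 above D3
  -> R4 @ bar 2 tick 0 v(0, 2): G2/F3 m7 untreated
  -> R3 @ bar 2 tick 1 v(2, 3): F3 above D3
  -> R3 @ bar 2 tick 2 v(2, 3): F3 above D3
  -> R3 @ bar 2 tick 3 v(2, 3): F3 above D3
  -> R2 @ bar 3 tick 0 v(0, 2): G2/F3 m7 -> A2/A3 P8 similar
  -> R2 @ bar 3 tick 0 v(1, 3): B2/D3 m3 -> C3/G3 P5 similar
  -> R3 @ bar 3 tick 0 v(2, 3): A3 above G3
  -> R4 @ bar 3 tick 0 v(0, 3): A2/G3 m7 untreated
  -> R3 @ bar 3 tick 1 v(2, 3): A3 above G3
  -> R3 @ bar 3 tick 2 v(2, 3): A3 above G3
  -> R3 @ bar 3 tick 3 v(2, 3): A3 above G3
  -> R1 @ bar 4 tick 0 v(0, 2): A2/A3 P8 -> D3/D4 P8 similar
  -> R2 @ bar 4 tick 0 v(0, 3): A2/G3 m7 -> D3/D4 P8 similar
  -> R2 @ bar 4 tick 0 v(2, 3): A3/G3 M2 -> D4/D4 P1 similar
  -> R7 @ bar 4 tick 0 v(1,): C3->B3 leap 11st
  -> R8 @ bar 4 tick 0 v(0, 2): penult P8 not 3rd/6th
  -> R8 @ bar 4 tick 0 v(0, 3): penult P8 not 3rd/6th
  -> R1 @ bar 5 tick 0 v(2, 3): D4/D4 P1 -> E4/E4 P1 similar
  -> R6 @ bar 5 tick 3 v(0, 2): closes on M3
  -> R6 @ bar 5 tick 3 v(0, 3): closes on M3

(0, 0, R5, (0, 2))
(0, 0, R5, (0, 3))
(1, 0, R1, (2, 3))
(1, 0, R4, (0, 2))
(1, 0, R4, (0, 3))
(1, 0, R7, (1,))
(1, 0, R7, (2,))
(1, 0, R7, (3,))
(2, 0, R2, (0, 3))
(2, 0, R3, (2, 3))
(2, 0, R4, (0, 2))
(2, 1, R3, (2, 3))
(2, 2, R3, (2, 3))
(2, 3, R3, (2, 3))
(3, 0, R2, (0, 2))
(3, 0, R2, (1, 3))
(3, 0, R3, (2, 3))
(3, 0, R4, (0, 3))
(3, 1, R3, (2, 3))
(3, 2, R3, (2, 3))
(3, 3, R3, (2, 3))
(4, 0, R1, (0, 2))
(4, 0, R2, (0, 3))
(4, 0, R2, (2, 3))
(4, 0, R7, (1,))
(4, 0, R8, (0, 2))
(4, 0, R8, (0, 3))
(5, 0, R1, (2, 3))
(5, 3, R6, (0, 2))
(5, 3, R6, (0, 3))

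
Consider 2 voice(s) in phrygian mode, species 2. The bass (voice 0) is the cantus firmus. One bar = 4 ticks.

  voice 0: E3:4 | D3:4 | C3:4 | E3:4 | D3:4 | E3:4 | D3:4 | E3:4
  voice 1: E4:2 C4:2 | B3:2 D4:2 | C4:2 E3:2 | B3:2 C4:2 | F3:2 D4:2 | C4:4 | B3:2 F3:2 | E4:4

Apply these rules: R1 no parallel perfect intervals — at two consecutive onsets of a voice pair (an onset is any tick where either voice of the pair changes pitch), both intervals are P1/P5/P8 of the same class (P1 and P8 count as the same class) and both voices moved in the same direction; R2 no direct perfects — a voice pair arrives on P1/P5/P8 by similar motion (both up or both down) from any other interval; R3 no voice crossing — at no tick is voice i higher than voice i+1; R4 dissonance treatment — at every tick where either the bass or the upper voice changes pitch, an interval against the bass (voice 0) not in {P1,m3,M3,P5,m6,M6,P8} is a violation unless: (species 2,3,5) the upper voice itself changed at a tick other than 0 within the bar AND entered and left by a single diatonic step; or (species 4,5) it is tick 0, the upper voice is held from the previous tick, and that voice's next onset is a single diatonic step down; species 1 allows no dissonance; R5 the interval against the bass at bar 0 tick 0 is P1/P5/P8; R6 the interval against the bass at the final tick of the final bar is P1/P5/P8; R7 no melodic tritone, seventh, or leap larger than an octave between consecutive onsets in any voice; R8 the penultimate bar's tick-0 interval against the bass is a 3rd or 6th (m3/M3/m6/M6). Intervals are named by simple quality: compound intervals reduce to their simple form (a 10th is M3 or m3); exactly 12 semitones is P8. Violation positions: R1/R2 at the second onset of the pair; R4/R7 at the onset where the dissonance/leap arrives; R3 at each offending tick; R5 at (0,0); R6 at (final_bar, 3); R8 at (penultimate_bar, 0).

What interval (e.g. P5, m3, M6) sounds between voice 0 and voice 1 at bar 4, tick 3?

P8

voice 0=D3 voice 1=D4 -> P8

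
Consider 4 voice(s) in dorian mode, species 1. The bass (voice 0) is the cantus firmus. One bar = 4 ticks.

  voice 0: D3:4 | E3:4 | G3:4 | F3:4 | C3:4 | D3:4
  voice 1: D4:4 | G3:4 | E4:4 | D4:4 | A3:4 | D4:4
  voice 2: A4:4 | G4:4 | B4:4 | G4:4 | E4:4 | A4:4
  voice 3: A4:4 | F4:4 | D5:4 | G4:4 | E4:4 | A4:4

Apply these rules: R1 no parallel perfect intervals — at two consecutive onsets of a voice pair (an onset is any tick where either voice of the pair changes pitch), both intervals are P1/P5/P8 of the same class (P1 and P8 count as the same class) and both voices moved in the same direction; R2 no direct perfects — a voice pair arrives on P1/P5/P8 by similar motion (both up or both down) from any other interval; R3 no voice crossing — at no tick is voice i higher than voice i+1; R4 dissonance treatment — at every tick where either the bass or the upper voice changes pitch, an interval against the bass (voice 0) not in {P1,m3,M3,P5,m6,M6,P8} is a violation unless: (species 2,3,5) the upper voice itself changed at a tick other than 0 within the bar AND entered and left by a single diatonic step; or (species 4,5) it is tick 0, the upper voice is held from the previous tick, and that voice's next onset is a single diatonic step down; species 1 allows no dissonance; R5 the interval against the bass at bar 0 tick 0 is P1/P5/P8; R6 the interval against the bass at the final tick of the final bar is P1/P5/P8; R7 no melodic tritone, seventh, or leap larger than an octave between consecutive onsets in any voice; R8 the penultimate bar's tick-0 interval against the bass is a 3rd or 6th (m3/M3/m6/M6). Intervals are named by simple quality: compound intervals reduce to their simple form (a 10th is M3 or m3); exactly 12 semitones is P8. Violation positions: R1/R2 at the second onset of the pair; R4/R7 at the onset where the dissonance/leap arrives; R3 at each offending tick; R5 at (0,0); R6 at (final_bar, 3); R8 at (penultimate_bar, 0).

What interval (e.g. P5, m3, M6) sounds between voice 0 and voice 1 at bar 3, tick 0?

M6

voice 0=F3 voice 1=D4 -> M6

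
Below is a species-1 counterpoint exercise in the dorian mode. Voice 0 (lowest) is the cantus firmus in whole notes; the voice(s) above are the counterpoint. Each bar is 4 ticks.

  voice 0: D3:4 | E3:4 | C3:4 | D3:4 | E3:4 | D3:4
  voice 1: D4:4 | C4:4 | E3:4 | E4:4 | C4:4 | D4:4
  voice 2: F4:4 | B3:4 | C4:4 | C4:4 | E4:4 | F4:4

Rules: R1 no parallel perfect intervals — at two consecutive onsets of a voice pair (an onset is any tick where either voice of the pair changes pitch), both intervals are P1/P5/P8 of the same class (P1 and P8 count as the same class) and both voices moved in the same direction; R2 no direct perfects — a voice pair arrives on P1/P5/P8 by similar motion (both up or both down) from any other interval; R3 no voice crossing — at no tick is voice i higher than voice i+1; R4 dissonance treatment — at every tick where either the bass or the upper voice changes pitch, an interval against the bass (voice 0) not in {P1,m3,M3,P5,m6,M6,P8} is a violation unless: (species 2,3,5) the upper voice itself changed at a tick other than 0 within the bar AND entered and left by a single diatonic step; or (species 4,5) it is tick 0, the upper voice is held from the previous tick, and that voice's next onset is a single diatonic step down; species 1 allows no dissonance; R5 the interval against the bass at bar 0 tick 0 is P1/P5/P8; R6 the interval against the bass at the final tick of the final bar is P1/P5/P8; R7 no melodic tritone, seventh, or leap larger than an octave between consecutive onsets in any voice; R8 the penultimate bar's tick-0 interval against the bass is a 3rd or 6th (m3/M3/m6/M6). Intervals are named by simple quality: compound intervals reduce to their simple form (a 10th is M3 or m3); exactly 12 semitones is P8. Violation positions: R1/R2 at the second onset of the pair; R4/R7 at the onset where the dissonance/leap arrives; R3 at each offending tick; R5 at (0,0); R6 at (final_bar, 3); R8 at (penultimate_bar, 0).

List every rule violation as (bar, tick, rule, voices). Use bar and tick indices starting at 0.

(0, 0, R5, (0, 2))
(1, 0, R3, (1, 2))
(1, 0, R7, (2,))
(1, 1, R3, (1, 2))
(1, 2, R3, (1, 2))
(1, 3, R3, (1, 2))
(3, 0, R3, (1, 2))
(3, 0, R4, (0, 1))
(3, 0, R4, (0, 2))
(3, 1, R3, (1, 2))
(3, 2, R3, (1, 2))
(3, 3, R3, (1, 2))
(4, 0, R2, (0, 2))
(4, 0, R8, (0, 2))
(5, 3, R6, (0, 2))

bar 0: v0=D3 v1=D4 v2=F4 downbeat m3
bar 1: v0=E3 v1=C4 v2=B3 downbeat P5
bar 2: v0=C3 v1=E3 v2=C4 downbeat P8
bar 3: v0=D3 v1=E4 v2=C4 downbeat m7
bar 4: v0=E3 v1=C4 v2=E4 downbeat P8
bar 5: v0=D3 v1=D4 v2=F4 downbeat m3
  -> R5 @ bar 0 tick 0 v(0, 2): opens on m3
  -> R3 @ bar 1 tick 0 v(1, 2): C4 above B3
  -> R7 @ bar 1 tick 0 v(2,): F4->B3 leap 6st
  -> R3 @ bar 1 tick 1 v(1, 2): C4 above B3
  -> R3 @ bar 1 tick 2 v(1, 2): C4 above B3
  -> R3 @ bar 1 tick 3 v(1, 2): C4 above B3
  -> R3 @ bar 3 tick 0 v(1, 2): E4 above C4
  -> R4 @ bar 3 tick 0 v(0, 1): D3/E4 M2 untreated
  -> R4 @ bar 3 tick 0 v(0, 2): D3/C4 m7 untreated
  -> R3 @ bar 3 tick 1 v(1, 2): E4 above C4
  -> R3 @ bar 3 tick 2 v(1, 2): E4 above C4
  -> R3 @ bar 3 tick 3 v(1, 2): E4 above C4
  -> R2 @ bar 4 tick 0 v(0, 2): D3/C4 m7 -> E3/E4 P8 similar
  -> R8 @ bar 4 tick 0 v(0, 2): penult P8 not 3rd/6th
  -> R6 @ bar 5 tick 3 v(0, 2): closes on m3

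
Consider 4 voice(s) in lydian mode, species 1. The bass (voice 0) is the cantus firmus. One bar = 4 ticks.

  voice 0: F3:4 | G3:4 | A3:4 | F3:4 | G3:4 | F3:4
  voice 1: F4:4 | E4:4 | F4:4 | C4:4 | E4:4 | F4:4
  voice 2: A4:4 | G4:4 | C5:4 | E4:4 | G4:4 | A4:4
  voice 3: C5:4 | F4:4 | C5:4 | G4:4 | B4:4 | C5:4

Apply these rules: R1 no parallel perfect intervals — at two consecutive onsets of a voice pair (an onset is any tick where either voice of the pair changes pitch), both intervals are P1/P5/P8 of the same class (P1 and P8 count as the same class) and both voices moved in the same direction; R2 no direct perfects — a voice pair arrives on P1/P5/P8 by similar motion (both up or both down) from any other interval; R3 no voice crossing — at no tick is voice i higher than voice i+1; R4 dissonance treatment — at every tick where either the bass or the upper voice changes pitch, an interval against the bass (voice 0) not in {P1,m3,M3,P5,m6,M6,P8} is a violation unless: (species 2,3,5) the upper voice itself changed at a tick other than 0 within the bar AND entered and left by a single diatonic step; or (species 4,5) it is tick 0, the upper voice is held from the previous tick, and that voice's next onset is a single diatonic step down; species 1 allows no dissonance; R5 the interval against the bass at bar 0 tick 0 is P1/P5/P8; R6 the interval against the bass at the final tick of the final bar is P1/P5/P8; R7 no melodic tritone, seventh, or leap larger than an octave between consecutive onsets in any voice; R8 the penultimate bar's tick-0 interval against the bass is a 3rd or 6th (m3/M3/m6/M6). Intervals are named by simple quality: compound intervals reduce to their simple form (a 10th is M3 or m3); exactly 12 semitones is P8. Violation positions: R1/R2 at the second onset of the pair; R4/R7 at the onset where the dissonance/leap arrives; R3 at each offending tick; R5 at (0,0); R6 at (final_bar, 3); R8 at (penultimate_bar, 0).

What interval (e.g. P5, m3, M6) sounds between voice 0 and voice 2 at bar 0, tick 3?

voice 0=F3 voice 2=A4 -> M3

M3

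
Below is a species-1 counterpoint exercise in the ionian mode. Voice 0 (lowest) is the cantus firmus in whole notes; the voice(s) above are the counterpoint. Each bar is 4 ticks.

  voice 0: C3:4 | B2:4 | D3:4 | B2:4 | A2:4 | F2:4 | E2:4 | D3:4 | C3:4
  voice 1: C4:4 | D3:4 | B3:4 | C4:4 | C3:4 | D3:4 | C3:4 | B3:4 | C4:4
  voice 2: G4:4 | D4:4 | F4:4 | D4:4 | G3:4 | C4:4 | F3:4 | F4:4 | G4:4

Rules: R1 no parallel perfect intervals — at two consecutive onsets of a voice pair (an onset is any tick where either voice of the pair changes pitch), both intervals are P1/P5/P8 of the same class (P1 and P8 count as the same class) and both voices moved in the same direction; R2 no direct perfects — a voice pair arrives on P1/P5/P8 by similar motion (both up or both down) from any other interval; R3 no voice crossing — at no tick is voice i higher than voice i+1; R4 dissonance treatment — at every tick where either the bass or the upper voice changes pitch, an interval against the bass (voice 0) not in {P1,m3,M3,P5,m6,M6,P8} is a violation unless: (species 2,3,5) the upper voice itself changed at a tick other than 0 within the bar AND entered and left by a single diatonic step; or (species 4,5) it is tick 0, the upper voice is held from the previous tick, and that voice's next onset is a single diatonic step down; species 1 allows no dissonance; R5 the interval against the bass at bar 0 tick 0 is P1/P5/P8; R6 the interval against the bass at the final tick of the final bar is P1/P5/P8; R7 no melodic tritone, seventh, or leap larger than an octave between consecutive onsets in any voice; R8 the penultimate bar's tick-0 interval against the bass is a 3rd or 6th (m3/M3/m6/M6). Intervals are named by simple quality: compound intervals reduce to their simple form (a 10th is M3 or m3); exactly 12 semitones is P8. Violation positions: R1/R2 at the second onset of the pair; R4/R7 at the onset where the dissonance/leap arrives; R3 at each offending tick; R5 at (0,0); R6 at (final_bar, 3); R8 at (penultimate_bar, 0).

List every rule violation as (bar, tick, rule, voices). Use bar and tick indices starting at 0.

bar 0: v0=C3 v1=C4 v2=G4 downbeat P5
bar 1: v0=B2 v1=D3 v2=D4 downbeat m3
bar 2: v0=D3 v1=B3 v2=F4 downbeat m3
bar 3: v0=B2 v1=C4 v2=D4 downbeat m3
bar 4: v0=A2 v1=C3 v2=G3 downbeat m7
bar 5: v0=F2 v1=D3 v2=C4 downbeat P5
bar 6: v0=E2 v1=C3 v2=F3 downbeat m2
bar 7: v0=D3 v1=B3 v2=F4 downbeat m3
bar 8: v0=C3 v1=C4 v2=G4 downbeat P5
  -> R2 @ bar 1 tick 0 v(1, 2): C4/G4 P5 -> D3/D4 P8 similar
  -> R7 @ bar 1 tick 0 v(1,): C4->D3 leap 10st
  -> R4 @ bar 3 tick 0 v(0, 1): B2/C4 m2 untreated
  -> R2 @ bar 4 tick 0 v(1, 2): C4/D4 M2 -> C3/G3 P5 similar
  -> R4 @ bar 4 tick 0 v(0, 2): A2/G3 m7 untreated
  -> R4 @ bar 6 tick 0 v(0, 2): E2/F3 m2 untreated
  -> R7 @ bar 7 tick 0 v(0,): E2->D3 leap 10st
  -> R7 @ bar 7 tick 0 v(1,): C3->B3 leap 11st
  -> R2 @ bar 8 tick 0 v(1, 2): B3/F4 TT -> C4/G4 P5 similar

(1, 0, R2, (1, 2))
(1, 0, R7, (1,))
(3, 0, R4, (0, 1))
(4, 0, R2, (1, 2))
(4, 0, R4, (0, 2))
(6, 0, R4, (0, 2))
(7, 0, R7, (0,))
(7, 0, R7, (1,))
(8, 0, R2, (1, 2))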